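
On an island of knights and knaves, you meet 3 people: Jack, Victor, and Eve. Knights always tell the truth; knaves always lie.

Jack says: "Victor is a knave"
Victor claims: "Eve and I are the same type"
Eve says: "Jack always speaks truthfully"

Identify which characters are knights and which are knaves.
Jack is a knight.
Victor is a knave.
Eve is a knight.

Verification:
- Jack (knight) says "Victor is a knave" - this is TRUE because Victor is a knave.
- Victor (knave) says "Eve and I are the same type" - this is FALSE (a lie) because Victor is a knave and Eve is a knight.
- Eve (knight) says "Jack always speaks truthfully" - this is TRUE because Jack is a knight.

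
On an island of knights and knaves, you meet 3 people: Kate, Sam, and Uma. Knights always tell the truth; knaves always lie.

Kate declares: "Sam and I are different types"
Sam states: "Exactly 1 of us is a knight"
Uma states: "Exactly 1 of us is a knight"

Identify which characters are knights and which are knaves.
Kate is a knave.
Sam is a knave.
Uma is a knave.

Verification:
- Kate (knave) says "Sam and I are different types" - this is FALSE (a lie) because Kate is a knave and Sam is a knave.
- Sam (knave) says "Exactly 1 of us is a knight" - this is FALSE (a lie) because there are 0 knights.
- Uma (knave) says "Exactly 1 of us is a knight" - this is FALSE (a lie) because there are 0 knights.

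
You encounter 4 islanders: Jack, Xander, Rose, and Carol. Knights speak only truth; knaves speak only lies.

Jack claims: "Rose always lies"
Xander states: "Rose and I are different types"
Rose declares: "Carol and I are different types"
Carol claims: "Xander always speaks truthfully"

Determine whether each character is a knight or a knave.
Jack is a knight.
Xander is a knave.
Rose is a knave.
Carol is a knave.

Verification:
- Jack (knight) says "Rose always lies" - this is TRUE because Rose is a knave.
- Xander (knave) says "Rose and I are different types" - this is FALSE (a lie) because Xander is a knave and Rose is a knave.
- Rose (knave) says "Carol and I are different types" - this is FALSE (a lie) because Rose is a knave and Carol is a knave.
- Carol (knave) says "Xander always speaks truthfully" - this is FALSE (a lie) because Xander is a knave.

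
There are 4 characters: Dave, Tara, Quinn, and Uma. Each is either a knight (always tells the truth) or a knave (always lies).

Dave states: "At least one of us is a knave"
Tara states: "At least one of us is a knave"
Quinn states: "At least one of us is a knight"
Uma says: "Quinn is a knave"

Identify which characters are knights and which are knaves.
Dave is a knight.
Tara is a knight.
Quinn is a knight.
Uma is a knave.

Verification:
- Dave (knight) says "At least one of us is a knave" - this is TRUE because Uma is a knave.
- Tara (knight) says "At least one of us is a knave" - this is TRUE because Uma is a knave.
- Quinn (knight) says "At least one of us is a knight" - this is TRUE because Dave, Tara, and Quinn are knights.
- Uma (knave) says "Quinn is a knave" - this is FALSE (a lie) because Quinn is a knight.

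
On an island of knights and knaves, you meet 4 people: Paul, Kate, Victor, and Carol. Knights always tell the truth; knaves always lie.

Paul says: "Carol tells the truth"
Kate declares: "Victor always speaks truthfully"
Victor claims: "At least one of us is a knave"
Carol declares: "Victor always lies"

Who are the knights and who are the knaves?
Paul is a knave.
Kate is a knight.
Victor is a knight.
Carol is a knave.

Verification:
- Paul (knave) says "Carol tells the truth" - this is FALSE (a lie) because Carol is a knave.
- Kate (knight) says "Victor always speaks truthfully" - this is TRUE because Victor is a knight.
- Victor (knight) says "At least one of us is a knave" - this is TRUE because Paul and Carol are knaves.
- Carol (knave) says "Victor always lies" - this is FALSE (a lie) because Victor is a knight.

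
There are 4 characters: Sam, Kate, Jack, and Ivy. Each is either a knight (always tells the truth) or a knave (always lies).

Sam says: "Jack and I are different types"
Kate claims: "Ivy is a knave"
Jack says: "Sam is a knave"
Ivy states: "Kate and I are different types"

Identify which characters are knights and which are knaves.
Sam is a knight.
Kate is a knave.
Jack is a knave.
Ivy is a knight.

Verification:
- Sam (knight) says "Jack and I are different types" - this is TRUE because Sam is a knight and Jack is a knave.
- Kate (knave) says "Ivy is a knave" - this is FALSE (a lie) because Ivy is a knight.
- Jack (knave) says "Sam is a knave" - this is FALSE (a lie) because Sam is a knight.
- Ivy (knight) says "Kate and I are different types" - this is TRUE because Ivy is a knight and Kate is a knave.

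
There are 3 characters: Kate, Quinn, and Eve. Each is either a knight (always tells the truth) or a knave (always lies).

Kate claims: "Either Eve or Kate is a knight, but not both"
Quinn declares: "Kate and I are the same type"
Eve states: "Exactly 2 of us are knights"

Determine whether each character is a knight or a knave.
Kate is a knight.
Quinn is a knave.
Eve is a knave.

Verification:
- Kate (knight) says "Either Eve or Kate is a knight, but not both" - this is TRUE because Eve is a knave and Kate is a knight.
- Quinn (knave) says "Kate and I are the same type" - this is FALSE (a lie) because Quinn is a knave and Kate is a knight.
- Eve (knave) says "Exactly 2 of us are knights" - this is FALSE (a lie) because there are 1 knights.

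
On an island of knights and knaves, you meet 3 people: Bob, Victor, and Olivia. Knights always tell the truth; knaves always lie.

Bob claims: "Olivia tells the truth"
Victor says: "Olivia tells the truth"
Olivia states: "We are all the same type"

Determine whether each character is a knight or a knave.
Bob is a knight.
Victor is a knight.
Olivia is a knight.

Verification:
- Bob (knight) says "Olivia tells the truth" - this is TRUE because Olivia is a knight.
- Victor (knight) says "Olivia tells the truth" - this is TRUE because Olivia is a knight.
- Olivia (knight) says "We are all the same type" - this is TRUE because Bob, Victor, and Olivia are knights.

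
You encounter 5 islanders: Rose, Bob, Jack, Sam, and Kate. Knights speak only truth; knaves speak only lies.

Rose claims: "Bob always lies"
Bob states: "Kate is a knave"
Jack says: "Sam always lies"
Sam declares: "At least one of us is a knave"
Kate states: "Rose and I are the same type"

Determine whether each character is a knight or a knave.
Rose is a knight.
Bob is a knave.
Jack is a knave.
Sam is a knight.
Kate is a knight.

Verification:
- Rose (knight) says "Bob always lies" - this is TRUE because Bob is a knave.
- Bob (knave) says "Kate is a knave" - this is FALSE (a lie) because Kate is a knight.
- Jack (knave) says "Sam always lies" - this is FALSE (a lie) because Sam is a knight.
- Sam (knight) says "At least one of us is a knave" - this is TRUE because Bob and Jack are knaves.
- Kate (knight) says "Rose and I are the same type" - this is TRUE because Kate is a knight and Rose is a knight.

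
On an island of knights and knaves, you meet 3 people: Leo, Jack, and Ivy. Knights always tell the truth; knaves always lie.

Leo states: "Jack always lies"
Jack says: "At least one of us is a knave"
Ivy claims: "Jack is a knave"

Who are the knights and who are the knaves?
Leo is a knave.
Jack is a knight.
Ivy is a knave.

Verification:
- Leo (knave) says "Jack always lies" - this is FALSE (a lie) because Jack is a knight.
- Jack (knight) says "At least one of us is a knave" - this is TRUE because Leo and Ivy are knaves.
- Ivy (knave) says "Jack is a knave" - this is FALSE (a lie) because Jack is a knight.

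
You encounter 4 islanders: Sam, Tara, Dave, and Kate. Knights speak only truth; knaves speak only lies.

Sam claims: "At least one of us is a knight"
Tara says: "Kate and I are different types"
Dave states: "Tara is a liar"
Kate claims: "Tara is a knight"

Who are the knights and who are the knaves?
Sam is a knight.
Tara is a knave.
Dave is a knight.
Kate is a knave.

Verification:
- Sam (knight) says "At least one of us is a knight" - this is TRUE because Sam and Dave are knights.
- Tara (knave) says "Kate and I are different types" - this is FALSE (a lie) because Tara is a knave and Kate is a knave.
- Dave (knight) says "Tara is a liar" - this is TRUE because Tara is a knave.
- Kate (knave) says "Tara is a knight" - this is FALSE (a lie) because Tara is a knave.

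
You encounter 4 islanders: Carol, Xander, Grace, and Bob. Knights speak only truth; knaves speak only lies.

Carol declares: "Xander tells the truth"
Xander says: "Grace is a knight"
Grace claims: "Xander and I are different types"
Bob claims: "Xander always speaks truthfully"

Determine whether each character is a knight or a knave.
Carol is a knave.
Xander is a knave.
Grace is a knave.
Bob is a knave.

Verification:
- Carol (knave) says "Xander tells the truth" - this is FALSE (a lie) because Xander is a knave.
- Xander (knave) says "Grace is a knight" - this is FALSE (a lie) because Grace is a knave.
- Grace (knave) says "Xander and I are different types" - this is FALSE (a lie) because Grace is a knave and Xander is a knave.
- Bob (knave) says "Xander always speaks truthfully" - this is FALSE (a lie) because Xander is a knave.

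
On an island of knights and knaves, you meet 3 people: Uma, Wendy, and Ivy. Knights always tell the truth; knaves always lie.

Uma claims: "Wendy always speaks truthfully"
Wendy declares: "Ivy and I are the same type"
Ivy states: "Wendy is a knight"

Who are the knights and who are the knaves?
Uma is a knight.
Wendy is a knight.
Ivy is a knight.

Verification:
- Uma (knight) says "Wendy always speaks truthfully" - this is TRUE because Wendy is a knight.
- Wendy (knight) says "Ivy and I are the same type" - this is TRUE because Wendy is a knight and Ivy is a knight.
- Ivy (knight) says "Wendy is a knight" - this is TRUE because Wendy is a knight.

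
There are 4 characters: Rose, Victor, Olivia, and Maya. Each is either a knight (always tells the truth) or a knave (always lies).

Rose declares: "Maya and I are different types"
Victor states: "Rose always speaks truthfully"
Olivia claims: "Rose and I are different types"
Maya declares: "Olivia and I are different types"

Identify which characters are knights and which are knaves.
Rose is a knave.
Victor is a knave.
Olivia is a knave.
Maya is a knave.

Verification:
- Rose (knave) says "Maya and I are different types" - this is FALSE (a lie) because Rose is a knave and Maya is a knave.
- Victor (knave) says "Rose always speaks truthfully" - this is FALSE (a lie) because Rose is a knave.
- Olivia (knave) says "Rose and I are different types" - this is FALSE (a lie) because Olivia is a knave and Rose is a knave.
- Maya (knave) says "Olivia and I are different types" - this is FALSE (a lie) because Maya is a knave and Olivia is a knave.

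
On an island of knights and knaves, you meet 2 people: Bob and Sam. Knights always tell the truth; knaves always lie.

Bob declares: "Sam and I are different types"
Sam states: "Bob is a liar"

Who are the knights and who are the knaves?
Bob is a knight.
Sam is a knave.

Verification:
- Bob (knight) says "Sam and I are different types" - this is TRUE because Bob is a knight and Sam is a knave.
- Sam (knave) says "Bob is a liar" - this is FALSE (a lie) because Bob is a knight.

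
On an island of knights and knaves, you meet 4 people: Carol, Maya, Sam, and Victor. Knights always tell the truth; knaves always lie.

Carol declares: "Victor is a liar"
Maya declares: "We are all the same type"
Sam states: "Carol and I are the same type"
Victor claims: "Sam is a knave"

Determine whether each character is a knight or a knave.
Carol is a knight.
Maya is a knave.
Sam is a knight.
Victor is a knave.

Verification:
- Carol (knight) says "Victor is a liar" - this is TRUE because Victor is a knave.
- Maya (knave) says "We are all the same type" - this is FALSE (a lie) because Carol and Sam are knights and Maya and Victor are knaves.
- Sam (knight) says "Carol and I are the same type" - this is TRUE because Sam is a knight and Carol is a knight.
- Victor (knave) says "Sam is a knave" - this is FALSE (a lie) because Sam is a knight.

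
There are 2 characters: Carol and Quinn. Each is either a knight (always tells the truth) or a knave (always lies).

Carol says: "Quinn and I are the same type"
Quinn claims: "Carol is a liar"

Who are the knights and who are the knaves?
Carol is a knave.
Quinn is a knight.

Verification:
- Carol (knave) says "Quinn and I are the same type" - this is FALSE (a lie) because Carol is a knave and Quinn is a knight.
- Quinn (knight) says "Carol is a liar" - this is TRUE because Carol is a knave.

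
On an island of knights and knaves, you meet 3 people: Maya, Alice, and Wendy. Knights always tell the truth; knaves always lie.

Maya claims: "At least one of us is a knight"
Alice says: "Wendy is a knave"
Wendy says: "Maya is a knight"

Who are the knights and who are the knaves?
Maya is a knight.
Alice is a knave.
Wendy is a knight.

Verification:
- Maya (knight) says "At least one of us is a knight" - this is TRUE because Maya and Wendy are knights.
- Alice (knave) says "Wendy is a knave" - this is FALSE (a lie) because Wendy is a knight.
- Wendy (knight) says "Maya is a knight" - this is TRUE because Maya is a knight.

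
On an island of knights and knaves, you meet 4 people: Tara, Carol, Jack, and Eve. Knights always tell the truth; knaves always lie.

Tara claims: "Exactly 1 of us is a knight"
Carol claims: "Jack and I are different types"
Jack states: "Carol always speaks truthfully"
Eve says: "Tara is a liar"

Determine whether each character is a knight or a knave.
Tara is a knight.
Carol is a knave.
Jack is a knave.
Eve is a knave.

Verification:
- Tara (knight) says "Exactly 1 of us is a knight" - this is TRUE because there are 1 knights.
- Carol (knave) says "Jack and I are different types" - this is FALSE (a lie) because Carol is a knave and Jack is a knave.
- Jack (knave) says "Carol always speaks truthfully" - this is FALSE (a lie) because Carol is a knave.
- Eve (knave) says "Tara is a liar" - this is FALSE (a lie) because Tara is a knight.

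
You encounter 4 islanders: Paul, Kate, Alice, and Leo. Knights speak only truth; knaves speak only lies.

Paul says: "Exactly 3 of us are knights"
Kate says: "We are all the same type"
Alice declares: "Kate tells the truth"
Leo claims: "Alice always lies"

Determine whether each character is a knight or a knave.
Paul is a knave.
Kate is a knave.
Alice is a knave.
Leo is a knight.

Verification:
- Paul (knave) says "Exactly 3 of us are knights" - this is FALSE (a lie) because there are 1 knights.
- Kate (knave) says "We are all the same type" - this is FALSE (a lie) because Leo is a knight and Paul, Kate, and Alice are knaves.
- Alice (knave) says "Kate tells the truth" - this is FALSE (a lie) because Kate is a knave.
- Leo (knight) says "Alice always lies" - this is TRUE because Alice is a knave.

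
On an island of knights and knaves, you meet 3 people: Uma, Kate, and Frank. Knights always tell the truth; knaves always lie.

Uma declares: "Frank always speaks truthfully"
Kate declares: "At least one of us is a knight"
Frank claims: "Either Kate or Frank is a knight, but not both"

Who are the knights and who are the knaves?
Uma is a knave.
Kate is a knave.
Frank is a knave.

Verification:
- Uma (knave) says "Frank always speaks truthfully" - this is FALSE (a lie) because Frank is a knave.
- Kate (knave) says "At least one of us is a knight" - this is FALSE (a lie) because no one is a knight.
- Frank (knave) says "Either Kate or Frank is a knight, but not both" - this is FALSE (a lie) because Kate is a knave and Frank is a knave.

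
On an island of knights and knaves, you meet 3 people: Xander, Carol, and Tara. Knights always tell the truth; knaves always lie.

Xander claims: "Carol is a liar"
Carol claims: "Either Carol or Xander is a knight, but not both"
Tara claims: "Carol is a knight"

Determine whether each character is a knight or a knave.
Xander is a knave.
Carol is a knight.
Tara is a knight.

Verification:
- Xander (knave) says "Carol is a liar" - this is FALSE (a lie) because Carol is a knight.
- Carol (knight) says "Either Carol or Xander is a knight, but not both" - this is TRUE because Carol is a knight and Xander is a knave.
- Tara (knight) says "Carol is a knight" - this is TRUE because Carol is a knight.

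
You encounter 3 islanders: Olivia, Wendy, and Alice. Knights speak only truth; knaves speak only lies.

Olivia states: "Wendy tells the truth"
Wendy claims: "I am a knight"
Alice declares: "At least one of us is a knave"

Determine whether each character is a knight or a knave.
Olivia is a knave.
Wendy is a knave.
Alice is a knight.

Verification:
- Olivia (knave) says "Wendy tells the truth" - this is FALSE (a lie) because Wendy is a knave.
- Wendy (knave) says "I am a knight" - this is FALSE (a lie) because Wendy is a knave.
- Alice (knight) says "At least one of us is a knave" - this is TRUE because Olivia and Wendy are knaves.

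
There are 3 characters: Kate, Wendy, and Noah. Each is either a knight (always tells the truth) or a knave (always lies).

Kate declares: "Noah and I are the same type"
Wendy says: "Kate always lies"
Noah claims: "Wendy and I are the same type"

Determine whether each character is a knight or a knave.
Kate is a knave.
Wendy is a knight.
Noah is a knight.

Verification:
- Kate (knave) says "Noah and I are the same type" - this is FALSE (a lie) because Kate is a knave and Noah is a knight.
- Wendy (knight) says "Kate always lies" - this is TRUE because Kate is a knave.
- Noah (knight) says "Wendy and I are the same type" - this is TRUE because Noah is a knight and Wendy is a knight.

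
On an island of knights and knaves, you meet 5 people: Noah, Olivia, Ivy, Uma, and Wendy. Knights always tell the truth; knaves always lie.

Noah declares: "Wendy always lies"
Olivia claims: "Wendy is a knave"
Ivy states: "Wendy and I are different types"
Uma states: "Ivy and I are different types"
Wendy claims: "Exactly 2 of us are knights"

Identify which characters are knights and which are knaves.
Noah is a knight.
Olivia is a knight.
Ivy is a knave.
Uma is a knight.
Wendy is a knave.

Verification:
- Noah (knight) says "Wendy always lies" - this is TRUE because Wendy is a knave.
- Olivia (knight) says "Wendy is a knave" - this is TRUE because Wendy is a knave.
- Ivy (knave) says "Wendy and I are different types" - this is FALSE (a lie) because Ivy is a knave and Wendy is a knave.
- Uma (knight) says "Ivy and I are different types" - this is TRUE because Uma is a knight and Ivy is a knave.
- Wendy (knave) says "Exactly 2 of us are knights" - this is FALSE (a lie) because there are 3 knights.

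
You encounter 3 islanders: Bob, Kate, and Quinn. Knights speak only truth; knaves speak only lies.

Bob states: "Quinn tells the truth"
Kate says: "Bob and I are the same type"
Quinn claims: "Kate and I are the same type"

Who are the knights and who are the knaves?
Bob is a knight.
Kate is a knight.
Quinn is a knight.

Verification:
- Bob (knight) says "Quinn tells the truth" - this is TRUE because Quinn is a knight.
- Kate (knight) says "Bob and I are the same type" - this is TRUE because Kate is a knight and Bob is a knight.
- Quinn (knight) says "Kate and I are the same type" - this is TRUE because Quinn is a knight and Kate is a knight.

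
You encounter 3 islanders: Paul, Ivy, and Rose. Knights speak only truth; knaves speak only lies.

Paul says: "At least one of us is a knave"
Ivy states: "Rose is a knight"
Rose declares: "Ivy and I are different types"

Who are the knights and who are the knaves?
Paul is a knight.
Ivy is a knave.
Rose is a knave.

Verification:
- Paul (knight) says "At least one of us is a knave" - this is TRUE because Ivy and Rose are knaves.
- Ivy (knave) says "Rose is a knight" - this is FALSE (a lie) because Rose is a knave.
- Rose (knave) says "Ivy and I are different types" - this is FALSE (a lie) because Rose is a knave and Ivy is a knave.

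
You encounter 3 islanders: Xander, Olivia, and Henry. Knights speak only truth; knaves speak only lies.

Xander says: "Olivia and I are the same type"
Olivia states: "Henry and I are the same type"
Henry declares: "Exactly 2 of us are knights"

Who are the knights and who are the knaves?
Xander is a knave.
Olivia is a knight.
Henry is a knight.

Verification:
- Xander (knave) says "Olivia and I are the same type" - this is FALSE (a lie) because Xander is a knave and Olivia is a knight.
- Olivia (knight) says "Henry and I are the same type" - this is TRUE because Olivia is a knight and Henry is a knight.
- Henry (knight) says "Exactly 2 of us are knights" - this is TRUE because there are 2 knights.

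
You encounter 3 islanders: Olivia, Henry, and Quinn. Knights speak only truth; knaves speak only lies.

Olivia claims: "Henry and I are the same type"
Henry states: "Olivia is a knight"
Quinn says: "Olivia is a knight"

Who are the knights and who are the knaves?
Olivia is a knight.
Henry is a knight.
Quinn is a knight.

Verification:
- Olivia (knight) says "Henry and I are the same type" - this is TRUE because Olivia is a knight and Henry is a knight.
- Henry (knight) says "Olivia is a knight" - this is TRUE because Olivia is a knight.
- Quinn (knight) says "Olivia is a knight" - this is TRUE because Olivia is a knight.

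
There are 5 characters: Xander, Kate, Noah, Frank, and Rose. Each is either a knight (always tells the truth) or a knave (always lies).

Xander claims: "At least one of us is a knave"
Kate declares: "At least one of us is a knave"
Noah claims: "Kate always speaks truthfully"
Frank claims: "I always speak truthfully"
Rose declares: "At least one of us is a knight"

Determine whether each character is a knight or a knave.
Xander is a knight.
Kate is a knight.
Noah is a knight.
Frank is a knave.
Rose is a knight.

Verification:
- Xander (knight) says "At least one of us is a knave" - this is TRUE because Frank is a knave.
- Kate (knight) says "At least one of us is a knave" - this is TRUE because Frank is a knave.
- Noah (knight) says "Kate always speaks truthfully" - this is TRUE because Kate is a knight.
- Frank (knave) says "I always speak truthfully" - this is FALSE (a lie) because Frank is a knave.
- Rose (knight) says "At least one of us is a knight" - this is TRUE because Xander, Kate, Noah, and Rose are knights.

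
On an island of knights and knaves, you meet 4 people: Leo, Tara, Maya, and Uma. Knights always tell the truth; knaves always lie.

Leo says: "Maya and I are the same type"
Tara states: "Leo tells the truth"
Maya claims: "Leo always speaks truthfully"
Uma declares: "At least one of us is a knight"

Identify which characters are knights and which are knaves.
Leo is a knight.
Tara is a knight.
Maya is a knight.
Uma is a knight.

Verification:
- Leo (knight) says "Maya and I are the same type" - this is TRUE because Leo is a knight and Maya is a knight.
- Tara (knight) says "Leo tells the truth" - this is TRUE because Leo is a knight.
- Maya (knight) says "Leo always speaks truthfully" - this is TRUE because Leo is a knight.
- Uma (knight) says "At least one of us is a knight" - this is TRUE because Leo, Tara, Maya, and Uma are knights.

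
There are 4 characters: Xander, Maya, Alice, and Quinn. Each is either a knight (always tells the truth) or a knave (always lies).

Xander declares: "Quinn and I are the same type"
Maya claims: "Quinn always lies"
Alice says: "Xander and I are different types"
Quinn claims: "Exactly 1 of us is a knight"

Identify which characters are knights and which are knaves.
Xander is a knave.
Maya is a knave.
Alice is a knave.
Quinn is a knight.

Verification:
- Xander (knave) says "Quinn and I are the same type" - this is FALSE (a lie) because Xander is a knave and Quinn is a knight.
- Maya (knave) says "Quinn always lies" - this is FALSE (a lie) because Quinn is a knight.
- Alice (knave) says "Xander and I are different types" - this is FALSE (a lie) because Alice is a knave and Xander is a knave.
- Quinn (knight) says "Exactly 1 of us is a knight" - this is TRUE because there are 1 knights.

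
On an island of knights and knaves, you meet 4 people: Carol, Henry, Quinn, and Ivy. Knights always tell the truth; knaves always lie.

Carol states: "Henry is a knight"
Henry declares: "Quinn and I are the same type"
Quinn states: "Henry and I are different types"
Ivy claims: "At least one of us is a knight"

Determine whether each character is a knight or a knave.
Carol is a knave.
Henry is a knave.
Quinn is a knight.
Ivy is a knight.

Verification:
- Carol (knave) says "Henry is a knight" - this is FALSE (a lie) because Henry is a knave.
- Henry (knave) says "Quinn and I are the same type" - this is FALSE (a lie) because Henry is a knave and Quinn is a knight.
- Quinn (knight) says "Henry and I are different types" - this is TRUE because Quinn is a knight and Henry is a knave.
- Ivy (knight) says "At least one of us is a knight" - this is TRUE because Quinn and Ivy are knights.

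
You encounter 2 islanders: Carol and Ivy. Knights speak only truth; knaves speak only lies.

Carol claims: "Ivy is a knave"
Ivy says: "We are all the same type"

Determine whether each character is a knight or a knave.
Carol is a knight.
Ivy is a knave.

Verification:
- Carol (knight) says "Ivy is a knave" - this is TRUE because Ivy is a knave.
- Ivy (knave) says "We are all the same type" - this is FALSE (a lie) because Carol is a knight and Ivy is a knave.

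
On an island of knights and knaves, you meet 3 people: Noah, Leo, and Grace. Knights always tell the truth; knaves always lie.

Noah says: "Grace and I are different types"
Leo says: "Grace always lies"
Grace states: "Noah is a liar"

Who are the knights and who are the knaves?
Noah is a knight.
Leo is a knight.
Grace is a knave.

Verification:
- Noah (knight) says "Grace and I are different types" - this is TRUE because Noah is a knight and Grace is a knave.
- Leo (knight) says "Grace always lies" - this is TRUE because Grace is a knave.
- Grace (knave) says "Noah is a liar" - this is FALSE (a lie) because Noah is a knight.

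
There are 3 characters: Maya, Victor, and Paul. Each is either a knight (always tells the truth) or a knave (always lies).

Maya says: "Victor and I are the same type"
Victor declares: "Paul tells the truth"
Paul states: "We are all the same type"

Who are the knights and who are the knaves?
Maya is a knight.
Victor is a knight.
Paul is a knight.

Verification:
- Maya (knight) says "Victor and I are the same type" - this is TRUE because Maya is a knight and Victor is a knight.
- Victor (knight) says "Paul tells the truth" - this is TRUE because Paul is a knight.
- Paul (knight) says "We are all the same type" - this is TRUE because Maya, Victor, and Paul are knights.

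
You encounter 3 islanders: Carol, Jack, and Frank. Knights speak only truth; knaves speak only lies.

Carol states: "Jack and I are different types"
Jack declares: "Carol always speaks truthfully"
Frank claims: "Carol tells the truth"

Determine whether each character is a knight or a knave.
Carol is a knave.
Jack is a knave.
Frank is a knave.

Verification:
- Carol (knave) says "Jack and I are different types" - this is FALSE (a lie) because Carol is a knave and Jack is a knave.
- Jack (knave) says "Carol always speaks truthfully" - this is FALSE (a lie) because Carol is a knave.
- Frank (knave) says "Carol tells the truth" - this is FALSE (a lie) because Carol is a knave.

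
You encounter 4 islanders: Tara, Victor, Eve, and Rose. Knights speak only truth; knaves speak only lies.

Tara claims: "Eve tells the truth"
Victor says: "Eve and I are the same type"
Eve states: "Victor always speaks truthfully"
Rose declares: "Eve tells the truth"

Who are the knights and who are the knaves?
Tara is a knight.
Victor is a knight.
Eve is a knight.
Rose is a knight.

Verification:
- Tara (knight) says "Eve tells the truth" - this is TRUE because Eve is a knight.
- Victor (knight) says "Eve and I are the same type" - this is TRUE because Victor is a knight and Eve is a knight.
- Eve (knight) says "Victor always speaks truthfully" - this is TRUE because Victor is a knight.
- Rose (knight) says "Eve tells the truth" - this is TRUE because Eve is a knight.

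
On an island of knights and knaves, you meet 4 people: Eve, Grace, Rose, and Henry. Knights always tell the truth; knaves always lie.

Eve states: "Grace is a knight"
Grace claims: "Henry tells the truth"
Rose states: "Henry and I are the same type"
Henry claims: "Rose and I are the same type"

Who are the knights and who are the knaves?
Eve is a knight.
Grace is a knight.
Rose is a knight.
Henry is a knight.

Verification:
- Eve (knight) says "Grace is a knight" - this is TRUE because Grace is a knight.
- Grace (knight) says "Henry tells the truth" - this is TRUE because Henry is a knight.
- Rose (knight) says "Henry and I are the same type" - this is TRUE because Rose is a knight and Henry is a knight.
- Henry (knight) says "Rose and I are the same type" - this is TRUE because Henry is a knight and Rose is a knight.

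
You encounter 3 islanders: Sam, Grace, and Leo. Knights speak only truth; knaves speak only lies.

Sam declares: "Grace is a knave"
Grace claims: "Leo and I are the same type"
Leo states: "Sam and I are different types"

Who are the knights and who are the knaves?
Sam is a knave.
Grace is a knight.
Leo is a knight.

Verification:
- Sam (knave) says "Grace is a knave" - this is FALSE (a lie) because Grace is a knight.
- Grace (knight) says "Leo and I are the same type" - this is TRUE because Grace is a knight and Leo is a knight.
- Leo (knight) says "Sam and I are different types" - this is TRUE because Leo is a knight and Sam is a knave.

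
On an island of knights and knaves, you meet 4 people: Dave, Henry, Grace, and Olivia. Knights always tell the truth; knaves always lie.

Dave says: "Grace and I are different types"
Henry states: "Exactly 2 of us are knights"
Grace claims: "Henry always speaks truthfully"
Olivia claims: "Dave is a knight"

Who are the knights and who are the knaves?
Dave is a knave.
Henry is a knave.
Grace is a knave.
Olivia is a knave.

Verification:
- Dave (knave) says "Grace and I are different types" - this is FALSE (a lie) because Dave is a knave and Grace is a knave.
- Henry (knave) says "Exactly 2 of us are knights" - this is FALSE (a lie) because there are 0 knights.
- Grace (knave) says "Henry always speaks truthfully" - this is FALSE (a lie) because Henry is a knave.
- Olivia (knave) says "Dave is a knight" - this is FALSE (a lie) because Dave is a knave.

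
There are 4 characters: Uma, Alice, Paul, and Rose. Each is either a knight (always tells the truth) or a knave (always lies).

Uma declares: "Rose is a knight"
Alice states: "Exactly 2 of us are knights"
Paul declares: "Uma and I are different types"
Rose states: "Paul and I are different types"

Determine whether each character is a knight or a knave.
Uma is a knave.
Alice is a knave.
Paul is a knave.
Rose is a knave.

Verification:
- Uma (knave) says "Rose is a knight" - this is FALSE (a lie) because Rose is a knave.
- Alice (knave) says "Exactly 2 of us are knights" - this is FALSE (a lie) because there are 0 knights.
- Paul (knave) says "Uma and I are different types" - this is FALSE (a lie) because Paul is a knave and Uma is a knave.
- Rose (knave) says "Paul and I are different types" - this is FALSE (a lie) because Rose is a knave and Paul is a knave.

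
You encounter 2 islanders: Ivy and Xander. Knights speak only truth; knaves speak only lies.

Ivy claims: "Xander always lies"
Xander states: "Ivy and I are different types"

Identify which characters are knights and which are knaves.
Ivy is a knave.
Xander is a knight.

Verification:
- Ivy (knave) says "Xander always lies" - this is FALSE (a lie) because Xander is a knight.
- Xander (knight) says "Ivy and I are different types" - this is TRUE because Xander is a knight and Ivy is a knave.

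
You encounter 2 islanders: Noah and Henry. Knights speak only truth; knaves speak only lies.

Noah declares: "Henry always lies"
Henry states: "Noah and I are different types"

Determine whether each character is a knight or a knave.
Noah is a knave.
Henry is a knight.

Verification:
- Noah (knave) says "Henry always lies" - this is FALSE (a lie) because Henry is a knight.
- Henry (knight) says "Noah and I are different types" - this is TRUE because Henry is a knight and Noah is a knave.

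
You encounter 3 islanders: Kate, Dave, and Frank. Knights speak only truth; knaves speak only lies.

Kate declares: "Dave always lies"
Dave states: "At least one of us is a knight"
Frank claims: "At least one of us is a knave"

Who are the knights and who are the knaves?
Kate is a knave.
Dave is a knight.
Frank is a knight.

Verification:
- Kate (knave) says "Dave always lies" - this is FALSE (a lie) because Dave is a knight.
- Dave (knight) says "At least one of us is a knight" - this is TRUE because Dave and Frank are knights.
- Frank (knight) says "At least one of us is a knave" - this is TRUE because Kate is a knave.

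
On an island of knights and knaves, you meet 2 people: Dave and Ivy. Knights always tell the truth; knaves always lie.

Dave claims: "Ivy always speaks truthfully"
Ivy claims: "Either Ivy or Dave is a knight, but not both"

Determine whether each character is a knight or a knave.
Dave is a knave.
Ivy is a knave.

Verification:
- Dave (knave) says "Ivy always speaks truthfully" - this is FALSE (a lie) because Ivy is a knave.
- Ivy (knave) says "Either Ivy or Dave is a knight, but not both" - this is FALSE (a lie) because Ivy is a knave and Dave is a knave.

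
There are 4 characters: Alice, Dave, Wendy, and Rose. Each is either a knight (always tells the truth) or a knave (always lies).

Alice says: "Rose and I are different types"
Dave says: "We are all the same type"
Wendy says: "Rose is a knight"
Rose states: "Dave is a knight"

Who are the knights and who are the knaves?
Alice is a knight.
Dave is a knave.
Wendy is a knave.
Rose is a knave.

Verification:
- Alice (knight) says "Rose and I are different types" - this is TRUE because Alice is a knight and Rose is a knave.
- Dave (knave) says "We are all the same type" - this is FALSE (a lie) because Alice is a knight and Dave, Wendy, and Rose are knaves.
- Wendy (knave) says "Rose is a knight" - this is FALSE (a lie) because Rose is a knave.
- Rose (knave) says "Dave is a knight" - this is FALSE (a lie) because Dave is a knave.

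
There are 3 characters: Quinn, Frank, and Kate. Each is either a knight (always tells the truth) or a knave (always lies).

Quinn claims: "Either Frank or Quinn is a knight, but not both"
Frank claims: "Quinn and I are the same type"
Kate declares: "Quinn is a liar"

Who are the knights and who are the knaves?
Quinn is a knight.
Frank is a knave.
Kate is a knave.

Verification:
- Quinn (knight) says "Either Frank or Quinn is a knight, but not both" - this is TRUE because Frank is a knave and Quinn is a knight.
- Frank (knave) says "Quinn and I are the same type" - this is FALSE (a lie) because Frank is a knave and Quinn is a knight.
- Kate (knave) says "Quinn is a liar" - this is FALSE (a lie) because Quinn is a knight.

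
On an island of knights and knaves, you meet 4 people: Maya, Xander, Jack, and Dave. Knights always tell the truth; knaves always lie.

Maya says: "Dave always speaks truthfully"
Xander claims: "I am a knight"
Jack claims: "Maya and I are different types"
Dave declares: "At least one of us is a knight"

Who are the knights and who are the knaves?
Maya is a knave.
Xander is a knave.
Jack is a knave.
Dave is a knave.

Verification:
- Maya (knave) says "Dave always speaks truthfully" - this is FALSE (a lie) because Dave is a knave.
- Xander (knave) says "I am a knight" - this is FALSE (a lie) because Xander is a knave.
- Jack (knave) says "Maya and I are different types" - this is FALSE (a lie) because Jack is a knave and Maya is a knave.
- Dave (knave) says "At least one of us is a knight" - this is FALSE (a lie) because no one is a knight.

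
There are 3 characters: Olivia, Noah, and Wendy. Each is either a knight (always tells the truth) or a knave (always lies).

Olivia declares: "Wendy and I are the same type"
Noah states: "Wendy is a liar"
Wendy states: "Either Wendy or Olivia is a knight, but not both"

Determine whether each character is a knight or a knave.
Olivia is a knave.
Noah is a knave.
Wendy is a knight.

Verification:
- Olivia (knave) says "Wendy and I are the same type" - this is FALSE (a lie) because Olivia is a knave and Wendy is a knight.
- Noah (knave) says "Wendy is a liar" - this is FALSE (a lie) because Wendy is a knight.
- Wendy (knight) says "Either Wendy or Olivia is a knight, but not both" - this is TRUE because Wendy is a knight and Olivia is a knave.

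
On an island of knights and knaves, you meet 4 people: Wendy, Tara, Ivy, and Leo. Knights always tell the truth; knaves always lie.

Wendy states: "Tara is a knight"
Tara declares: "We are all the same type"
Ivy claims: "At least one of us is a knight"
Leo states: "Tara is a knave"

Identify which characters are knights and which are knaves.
Wendy is a knave.
Tara is a knave.
Ivy is a knight.
Leo is a knight.

Verification:
- Wendy (knave) says "Tara is a knight" - this is FALSE (a lie) because Tara is a knave.
- Tara (knave) says "We are all the same type" - this is FALSE (a lie) because Ivy and Leo are knights and Wendy and Tara are knaves.
- Ivy (knight) says "At least one of us is a knight" - this is TRUE because Ivy and Leo are knights.
- Leo (knight) says "Tara is a knave" - this is TRUE because Tara is a knave.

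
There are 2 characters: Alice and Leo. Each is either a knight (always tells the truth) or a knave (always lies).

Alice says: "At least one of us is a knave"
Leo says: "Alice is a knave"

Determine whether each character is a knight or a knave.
Alice is a knight.
Leo is a knave.

Verification:
- Alice (knight) says "At least one of us is a knave" - this is TRUE because Leo is a knave.
- Leo (knave) says "Alice is a knave" - this is FALSE (a lie) because Alice is a knight.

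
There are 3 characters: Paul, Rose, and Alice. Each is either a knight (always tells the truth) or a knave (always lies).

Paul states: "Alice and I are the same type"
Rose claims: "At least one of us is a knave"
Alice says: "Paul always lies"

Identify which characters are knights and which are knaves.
Paul is a knave.
Rose is a knight.
Alice is a knight.

Verification:
- Paul (knave) says "Alice and I are the same type" - this is FALSE (a lie) because Paul is a knave and Alice is a knight.
- Rose (knight) says "At least one of us is a knave" - this is TRUE because Paul is a knave.
- Alice (knight) says "Paul always lies" - this is TRUE because Paul is a knave.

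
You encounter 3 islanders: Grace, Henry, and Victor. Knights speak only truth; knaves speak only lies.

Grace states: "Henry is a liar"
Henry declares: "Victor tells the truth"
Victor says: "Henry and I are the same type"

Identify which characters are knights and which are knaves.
Grace is a knave.
Henry is a knight.
Victor is a knight.

Verification:
- Grace (knave) says "Henry is a liar" - this is FALSE (a lie) because Henry is a knight.
- Henry (knight) says "Victor tells the truth" - this is TRUE because Victor is a knight.
- Victor (knight) says "Henry and I are the same type" - this is TRUE because Victor is a knight and Henry is a knight.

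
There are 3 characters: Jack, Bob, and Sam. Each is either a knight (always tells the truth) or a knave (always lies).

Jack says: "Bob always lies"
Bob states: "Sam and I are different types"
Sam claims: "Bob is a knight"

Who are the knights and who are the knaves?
Jack is a knight.
Bob is a knave.
Sam is a knave.

Verification:
- Jack (knight) says "Bob always lies" - this is TRUE because Bob is a knave.
- Bob (knave) says "Sam and I are different types" - this is FALSE (a lie) because Bob is a knave and Sam is a knave.
- Sam (knave) says "Bob is a knight" - this is FALSE (a lie) because Bob is a knave.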